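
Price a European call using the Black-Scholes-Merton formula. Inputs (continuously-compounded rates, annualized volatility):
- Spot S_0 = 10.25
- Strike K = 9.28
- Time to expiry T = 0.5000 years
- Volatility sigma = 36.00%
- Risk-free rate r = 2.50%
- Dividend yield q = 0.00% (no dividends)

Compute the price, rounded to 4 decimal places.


d1 = (ln(S/K) + (r - q + 0.5*sigma^2) * T) / (sigma * sqrt(T)) = 0.56692741
d2 = d1 - sigma * sqrt(T) = 0.31236897
exp(-rT) = 0.98757780; exp(-qT) = 1.00000000
C = S_0 * exp(-qT) * N(d1) - K * exp(-rT) * N(d2)
N(d1) = 0.71461825; N(d2) = 0.62261994
C = 10.2500 * 1.00000000 * 0.71461825 - 9.2800 * 0.98757780 * 0.62261994 = 1.6187

Answer: Price = 1.6187


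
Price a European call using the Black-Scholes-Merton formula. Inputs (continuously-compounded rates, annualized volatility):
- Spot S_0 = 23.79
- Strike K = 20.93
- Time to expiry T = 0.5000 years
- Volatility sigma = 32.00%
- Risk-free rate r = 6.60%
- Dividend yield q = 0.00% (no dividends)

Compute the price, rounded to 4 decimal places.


d1 = (ln(S/K) + (r - q + 0.5*sigma^2) * T) / (sigma * sqrt(T)) = 0.82502474
d2 = d1 - sigma * sqrt(T) = 0.59875057
exp(-rT) = 0.96753856; exp(-qT) = 1.00000000
C = S_0 * exp(-qT) * N(d1) - K * exp(-rT) * N(d2)
N(d1) = 0.79532123; N(d2) = 0.72533038
C = 23.7900 * 1.00000000 * 0.79532123 - 20.9300 * 0.96753856 * 0.72533038 = 4.2323

Answer: Price = 4.2323


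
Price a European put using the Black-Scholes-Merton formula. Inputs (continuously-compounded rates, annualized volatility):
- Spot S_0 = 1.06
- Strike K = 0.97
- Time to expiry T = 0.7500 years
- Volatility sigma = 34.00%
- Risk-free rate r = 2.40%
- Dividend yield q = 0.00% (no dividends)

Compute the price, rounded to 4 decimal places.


Answer: Price = 0.0717

Derivation:
d1 = (ln(S/K) + (r - q + 0.5*sigma^2) * T) / (sigma * sqrt(T)) = 0.50969200
d2 = d1 - sigma * sqrt(T) = 0.21524337
exp(-rT) = 0.98216103; exp(-qT) = 1.00000000
P = K * exp(-rT) * N(-d2) - S_0 * exp(-qT) * N(-d1)
N(-d1) = 0.30513363; N(-d2) = 0.41478879
P = 0.9700 * 0.98216103 * 0.41478879 - 1.0600 * 1.00000000 * 0.30513363 = 0.0717


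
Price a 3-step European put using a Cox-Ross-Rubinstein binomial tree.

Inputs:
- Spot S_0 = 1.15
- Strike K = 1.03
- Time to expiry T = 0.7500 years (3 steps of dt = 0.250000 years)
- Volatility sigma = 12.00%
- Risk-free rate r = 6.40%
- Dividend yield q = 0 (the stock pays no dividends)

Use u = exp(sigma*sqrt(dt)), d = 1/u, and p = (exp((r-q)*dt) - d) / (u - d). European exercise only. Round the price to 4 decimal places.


dt = T/N = 0.250000
u = exp(sigma*sqrt(dt)) = 1.061837; d = 1/u = 0.941765
p = (exp((r-q)*dt) - d) / (u - d) = 0.619330
Discount per step: exp(-r*dt) = 0.984127
Stock lattice S(k, i) with i counting down-moves:
  k=0: S(0,0) = 1.1500
  k=1: S(1,0) = 1.2211; S(1,1) = 1.0830
  k=2: S(2,0) = 1.2966; S(2,1) = 1.1500; S(2,2) = 1.0200
  k=3: S(3,0) = 1.3768; S(3,1) = 1.2211; S(3,2) = 1.0830; S(3,3) = 0.9606
Terminal payoffs V(N, i) = max(K - S_T, 0):
  V(3,0) = 0.000000; V(3,1) = 0.000000; V(3,2) = 0.000000; V(3,3) = 0.069439
Backward induction: V(k, i) = exp(-r*dt) * [p * V(k+1, i) + (1-p) * V(k+1, i+1)].
  V(2,0) = exp(-r*dt) * [p*0.000000 + (1-p)*0.000000] = 0.000000
  V(2,1) = exp(-r*dt) * [p*0.000000 + (1-p)*0.000000] = 0.000000
  V(2,2) = exp(-r*dt) * [p*0.000000 + (1-p)*0.069439] = 0.026014
  V(1,0) = exp(-r*dt) * [p*0.000000 + (1-p)*0.000000] = 0.000000
  V(1,1) = exp(-r*dt) * [p*0.000000 + (1-p)*0.026014] = 0.009746
  V(0,0) = exp(-r*dt) * [p*0.000000 + (1-p)*0.009746] = 0.003651

Answer: Price = V(0,0) = 0.0037


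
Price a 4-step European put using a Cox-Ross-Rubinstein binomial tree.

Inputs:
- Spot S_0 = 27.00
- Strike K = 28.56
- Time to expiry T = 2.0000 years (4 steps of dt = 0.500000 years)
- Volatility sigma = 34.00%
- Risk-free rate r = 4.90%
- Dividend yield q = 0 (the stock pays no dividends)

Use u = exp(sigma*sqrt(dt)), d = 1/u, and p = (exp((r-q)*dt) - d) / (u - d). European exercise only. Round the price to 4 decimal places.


dt = T/N = 0.500000
u = exp(sigma*sqrt(dt)) = 1.271778; d = 1/u = 0.786300
p = (exp((r-q)*dt) - d) / (u - d) = 0.491273
Discount per step: exp(-r*dt) = 0.975798
Stock lattice S(k, i) with i counting down-moves:
  k=0: S(0,0) = 27.0000
  k=1: S(1,0) = 34.3380; S(1,1) = 21.2301
  k=2: S(2,0) = 43.6704; S(2,1) = 27.0000; S(2,2) = 16.6932
  k=3: S(3,0) = 55.5390; S(3,1) = 34.3380; S(3,2) = 21.2301; S(3,3) = 13.1259
  k=4: S(4,0) = 70.6333; S(4,1) = 43.6704; S(4,2) = 27.0000; S(4,3) = 16.6932; S(4,4) = 10.3209
Terminal payoffs V(N, i) = max(K - S_T, 0):
  V(4,0) = 0.000000; V(4,1) = 0.000000; V(4,2) = 1.560000; V(4,3) = 11.866753; V(4,4) = 18.239093
Backward induction: V(k, i) = exp(-r*dt) * [p * V(k+1, i) + (1-p) * V(k+1, i+1)].
  V(3,0) = exp(-r*dt) * [p*0.000000 + (1-p)*0.000000] = 0.000000
  V(3,1) = exp(-r*dt) * [p*0.000000 + (1-p)*1.560000] = 0.774407
  V(3,2) = exp(-r*dt) * [p*1.560000 + (1-p)*11.866753] = 6.638670
  V(3,3) = exp(-r*dt) * [p*11.866753 + (1-p)*18.239093] = 14.742874
  V(2,0) = exp(-r*dt) * [p*0.000000 + (1-p)*0.774407] = 0.384427
  V(2,1) = exp(-r*dt) * [p*0.774407 + (1-p)*6.638670] = 3.666772
  V(2,2) = exp(-r*dt) * [p*6.638670 + (1-p)*14.742874] = 10.501046
  V(1,0) = exp(-r*dt) * [p*0.384427 + (1-p)*3.666772] = 2.004528
  V(1,1) = exp(-r*dt) * [p*3.666772 + (1-p)*10.501046] = 6.970663
  V(0,0) = exp(-r*dt) * [p*2.004528 + (1-p)*6.970663] = 4.421277

Answer: Price = V(0,0) = 4.4213


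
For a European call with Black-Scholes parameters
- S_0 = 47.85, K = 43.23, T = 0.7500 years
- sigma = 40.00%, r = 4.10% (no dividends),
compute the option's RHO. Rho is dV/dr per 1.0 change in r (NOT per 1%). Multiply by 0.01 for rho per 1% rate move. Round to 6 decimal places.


d1 = 0.5550830795; d2 = 0.2086729180
phi(d1) = 0.3419820100; exp(-qT) = 1.0000000000; exp(-rT) = 0.9697179723
N(d2) = 0.5826482085
Rho = K*T*exp(-rT)*N(d2) = 43.2300 * 0.7500 * 0.9697179723 * 0.5826482085 = 18.318856

Answer: Rho = 18.318856


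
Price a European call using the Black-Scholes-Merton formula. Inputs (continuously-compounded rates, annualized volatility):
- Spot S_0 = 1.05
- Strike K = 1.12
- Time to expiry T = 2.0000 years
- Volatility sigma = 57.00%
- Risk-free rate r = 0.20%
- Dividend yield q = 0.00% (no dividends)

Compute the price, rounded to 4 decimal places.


d1 = (ln(S/K) + (r - q + 0.5*sigma^2) * T) / (sigma * sqrt(T)) = 0.32795052
d2 = d1 - sigma * sqrt(T) = -0.47815121
exp(-rT) = 0.99600799; exp(-qT) = 1.00000000
C = S_0 * exp(-qT) * N(d1) - K * exp(-rT) * N(d2)
N(d1) = 0.62852546; N(d2) = 0.31627129
C = 1.0500 * 1.00000000 * 0.62852546 - 1.1200 * 0.99600799 * 0.31627129 = 0.3071

Answer: Price = 0.3071


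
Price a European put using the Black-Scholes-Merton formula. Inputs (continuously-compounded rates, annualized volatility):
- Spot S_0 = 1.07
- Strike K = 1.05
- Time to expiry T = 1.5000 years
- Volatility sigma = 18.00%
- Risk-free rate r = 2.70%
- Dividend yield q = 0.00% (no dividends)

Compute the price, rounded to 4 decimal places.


Answer: Price = 0.0636

Derivation:
d1 = (ln(S/K) + (r - q + 0.5*sigma^2) * T) / (sigma * sqrt(T)) = 0.37952795
d2 = d1 - sigma * sqrt(T) = 0.15907388
exp(-rT) = 0.96030916; exp(-qT) = 1.00000000
P = K * exp(-rT) * N(-d2) - S_0 * exp(-qT) * N(-d1)
N(-d1) = 0.35214793; N(-d2) = 0.43680534
P = 1.0500 * 0.96030916 * 0.43680534 - 1.0700 * 1.00000000 * 0.35214793 = 0.0636


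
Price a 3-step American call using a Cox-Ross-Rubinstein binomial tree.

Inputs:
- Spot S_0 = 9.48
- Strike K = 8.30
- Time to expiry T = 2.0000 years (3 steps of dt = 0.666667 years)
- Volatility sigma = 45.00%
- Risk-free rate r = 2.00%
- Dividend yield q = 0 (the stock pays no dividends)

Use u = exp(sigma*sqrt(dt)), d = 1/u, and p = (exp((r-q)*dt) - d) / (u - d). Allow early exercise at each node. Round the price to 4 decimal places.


Answer: Price = V(0,0) = 3.1376

Derivation:
dt = T/N = 0.666667
u = exp(sigma*sqrt(dt)) = 1.444009; d = 1/u = 0.692516
p = (exp((r-q)*dt) - d) / (u - d) = 0.427025
Discount per step: exp(-r*dt) = 0.986755
Stock lattice S(k, i) with i counting down-moves:
  k=0: S(0,0) = 9.4800
  k=1: S(1,0) = 13.6892; S(1,1) = 6.5651
  k=2: S(2,0) = 19.7673; S(2,1) = 9.4800; S(2,2) = 4.5464
  k=3: S(3,0) = 28.5442; S(3,1) = 13.6892; S(3,2) = 6.5651; S(3,3) = 3.1485
Terminal payoffs V(N, i) = max(S_T - K, 0):
  V(3,0) = 20.244227; V(3,1) = 5.389208; V(3,2) = 0.000000; V(3,3) = 0.000000
Backward induction: V(k, i) = exp(-r*dt) * [p * V(k+1, i) + (1-p) * V(k+1, i+1)]; then take max(V_cont, immediate exercise) for American.
  V(2,0) = exp(-r*dt) * [p*20.244227 + (1-p)*5.389208] = 11.577275; exercise = 11.467343; V(2,0) = max -> 11.577275
  V(2,1) = exp(-r*dt) * [p*5.389208 + (1-p)*0.000000] = 2.270846; exercise = 1.180000; V(2,1) = max -> 2.270846
  V(2,2) = exp(-r*dt) * [p*0.000000 + (1-p)*0.000000] = 0.000000; exercise = 0.000000; V(2,2) = max -> 0.000000
  V(1,0) = exp(-r*dt) * [p*11.577275 + (1-p)*2.270846] = 6.162211; exercise = 5.389208; V(1,0) = max -> 6.162211
  V(1,1) = exp(-r*dt) * [p*2.270846 + (1-p)*0.000000] = 0.956864; exercise = 0.000000; V(1,1) = max -> 0.956864
  V(0,0) = exp(-r*dt) * [p*6.162211 + (1-p)*0.956864] = 3.137563; exercise = 1.180000; V(0,0) = max -> 3.137563


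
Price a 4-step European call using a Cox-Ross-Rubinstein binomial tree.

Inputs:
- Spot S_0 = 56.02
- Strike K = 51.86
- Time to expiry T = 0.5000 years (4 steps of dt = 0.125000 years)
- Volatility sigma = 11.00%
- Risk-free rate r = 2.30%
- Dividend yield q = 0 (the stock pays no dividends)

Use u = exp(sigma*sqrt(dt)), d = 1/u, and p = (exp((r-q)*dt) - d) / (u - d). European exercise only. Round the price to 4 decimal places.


dt = T/N = 0.125000
u = exp(sigma*sqrt(dt)) = 1.039657; d = 1/u = 0.961856
p = (exp((r-q)*dt) - d) / (u - d) = 0.527285
Discount per step: exp(-r*dt) = 0.997129
Stock lattice S(k, i) with i counting down-moves:
  k=0: S(0,0) = 56.0200
  k=1: S(1,0) = 58.2416; S(1,1) = 53.8832
  k=2: S(2,0) = 60.5513; S(2,1) = 56.0200; S(2,2) = 51.8278
  k=3: S(3,0) = 62.9526; S(3,1) = 58.2416; S(3,2) = 53.8832; S(3,3) = 49.8509
  k=4: S(4,0) = 65.4491; S(4,1) = 60.5513; S(4,2) = 56.0200; S(4,3) = 51.8278; S(4,4) = 47.9494
Terminal payoffs V(N, i) = max(S_T - K, 0):
  V(4,0) = 13.589069; V(4,1) = 8.691274; V(4,2) = 4.160000; V(4,3) = 0.000000; V(4,4) = 0.000000
Backward induction: V(k, i) = exp(-r*dt) * [p * V(k+1, i) + (1-p) * V(k+1, i+1)].
  V(3,0) = exp(-r*dt) * [p*13.589069 + (1-p)*8.691274] = 11.241441
  V(3,1) = exp(-r*dt) * [p*8.691274 + (1-p)*4.160000] = 6.530470
  V(3,2) = exp(-r*dt) * [p*4.160000 + (1-p)*0.000000] = 2.187207
  V(3,3) = exp(-r*dt) * [p*0.000000 + (1-p)*0.000000] = 0.000000
  V(2,0) = exp(-r*dt) * [p*11.241441 + (1-p)*6.530470] = 8.988614
  V(2,1) = exp(-r*dt) * [p*6.530470 + (1-p)*2.187207] = 4.464490
  V(2,2) = exp(-r*dt) * [p*2.187207 + (1-p)*0.000000] = 1.149970
  V(1,0) = exp(-r*dt) * [p*8.988614 + (1-p)*4.464490] = 6.830326
  V(1,1) = exp(-r*dt) * [p*4.464490 + (1-p)*1.149970] = 2.889347
  V(0,0) = exp(-r*dt) * [p*6.830326 + (1-p)*2.889347] = 4.953104

Answer: Price = V(0,0) = 4.9531


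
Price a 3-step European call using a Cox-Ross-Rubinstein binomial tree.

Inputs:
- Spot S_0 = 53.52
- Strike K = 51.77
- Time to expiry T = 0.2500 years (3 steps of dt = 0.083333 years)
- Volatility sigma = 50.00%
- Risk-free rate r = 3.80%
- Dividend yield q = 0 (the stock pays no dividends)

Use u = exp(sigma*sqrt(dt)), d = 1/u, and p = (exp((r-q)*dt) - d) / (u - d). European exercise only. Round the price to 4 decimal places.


Answer: Price = V(0,0) = 6.8037

Derivation:
dt = T/N = 0.083333
u = exp(sigma*sqrt(dt)) = 1.155274; d = 1/u = 0.865596
p = (exp((r-q)*dt) - d) / (u - d) = 0.474927
Discount per step: exp(-r*dt) = 0.996838
Stock lattice S(k, i) with i counting down-moves:
  k=0: S(0,0) = 53.5200
  k=1: S(1,0) = 61.8303; S(1,1) = 46.3267
  k=2: S(2,0) = 71.4309; S(2,1) = 53.5200; S(2,2) = 40.1002
  k=3: S(3,0) = 82.5223; S(3,1) = 61.8303; S(3,2) = 46.3267; S(3,3) = 34.7105
Terminal payoffs V(N, i) = max(S_T - K, 0):
  V(3,0) = 30.752264; V(3,1) = 10.060266; V(3,2) = 0.000000; V(3,3) = 0.000000
Backward induction: V(k, i) = exp(-r*dt) * [p * V(k+1, i) + (1-p) * V(k+1, i+1)].
  V(2,0) = exp(-r*dt) * [p*30.752264 + (1-p)*10.060266] = 19.824579
  V(2,1) = exp(-r*dt) * [p*10.060266 + (1-p)*0.000000] = 4.762787
  V(2,2) = exp(-r*dt) * [p*0.000000 + (1-p)*0.000000] = 0.000000
  V(1,0) = exp(-r*dt) * [p*19.824579 + (1-p)*4.762787] = 11.878366
  V(1,1) = exp(-r*dt) * [p*4.762787 + (1-p)*0.000000] = 2.254825
  V(0,0) = exp(-r*dt) * [p*11.878366 + (1-p)*2.254825] = 6.803726


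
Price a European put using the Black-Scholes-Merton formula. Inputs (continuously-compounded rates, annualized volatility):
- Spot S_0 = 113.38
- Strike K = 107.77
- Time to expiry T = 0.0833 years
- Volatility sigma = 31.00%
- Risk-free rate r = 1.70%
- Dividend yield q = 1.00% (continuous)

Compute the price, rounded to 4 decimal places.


d1 = (ln(S/K) + (r - q + 0.5*sigma^2) * T) / (sigma * sqrt(T)) = 0.61842502
d2 = d1 - sigma * sqrt(T) = 0.52895363
exp(-rT) = 0.99858490; exp(-qT) = 0.99916735
P = K * exp(-rT) * N(-d2) - S_0 * exp(-qT) * N(-d1)
N(-d1) = 0.26814761; N(-d2) = 0.29841881
P = 107.7700 * 0.99858490 * 0.29841881 - 113.3800 * 0.99916735 * 0.26814761 = 1.7378

Answer: Price = 1.7378


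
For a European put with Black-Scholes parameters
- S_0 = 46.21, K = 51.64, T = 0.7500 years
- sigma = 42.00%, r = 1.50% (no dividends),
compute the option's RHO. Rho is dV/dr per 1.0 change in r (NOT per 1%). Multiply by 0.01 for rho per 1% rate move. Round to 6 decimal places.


d1 = -0.0926519095; d2 = -0.4563825791
phi(d1) = 0.3972336146; exp(-qT) = 1.0000000000; exp(-rT) = 0.9888130446
N(-d2) = 0.6759425546
Rho = -K*T*exp(-rT)*N(-d2) = -51.6400 * 0.7500 * 0.9888130446 * 0.6759425546 = -25.886389

Answer: Rho = -25.886389


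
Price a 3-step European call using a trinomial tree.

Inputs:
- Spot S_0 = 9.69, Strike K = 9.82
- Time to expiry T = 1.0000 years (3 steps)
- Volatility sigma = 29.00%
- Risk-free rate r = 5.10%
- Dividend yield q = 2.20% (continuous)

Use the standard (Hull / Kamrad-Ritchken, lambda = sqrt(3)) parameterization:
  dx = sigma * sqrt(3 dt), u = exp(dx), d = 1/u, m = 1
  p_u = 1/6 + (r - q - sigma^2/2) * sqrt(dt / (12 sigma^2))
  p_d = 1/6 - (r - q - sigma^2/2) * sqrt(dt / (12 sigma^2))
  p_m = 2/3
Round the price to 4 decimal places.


Answer: Price = V(0,0) = 1.0821

Derivation:
dt = T/N = 0.333333; dx = sigma*sqrt(3*dt) = 0.290000
u = exp(dx) = 1.336427; d = 1/u = 0.748264
p_u = 0.159167, p_m = 0.666667, p_d = 0.174167
Discount per step: exp(-r*dt) = 0.983144
Stock lattice S(k, j) with j the centered position index:
  k=0: S(0,+0) = 9.6900
  k=1: S(1,-1) = 7.2507; S(1,+0) = 9.6900; S(1,+1) = 12.9500
  k=2: S(2,-2) = 5.4254; S(2,-1) = 7.2507; S(2,+0) = 9.6900; S(2,+1) = 12.9500; S(2,+2) = 17.3067
  k=3: S(3,-3) = 4.0596; S(3,-2) = 5.4254; S(3,-1) = 7.2507; S(3,+0) = 9.6900; S(3,+1) = 12.9500; S(3,+2) = 17.3067; S(3,+3) = 23.1292
Terminal payoffs V(N, j) = max(S_T - K, 0):
  V(3,-3) = 0.000000; V(3,-2) = 0.000000; V(3,-1) = 0.000000; V(3,+0) = 0.000000; V(3,+1) = 3.129982; V(3,+2) = 7.486712; V(3,+3) = 13.309166
Backward induction: V(k, j) = exp(-r*dt) * [p_u * V(k+1, j+1) + p_m * V(k+1, j) + p_d * V(k+1, j-1)]
  V(2,-2) = exp(-r*dt) * [p_u*0.000000 + p_m*0.000000 + p_d*0.000000] = 0.000000
  V(2,-1) = exp(-r*dt) * [p_u*0.000000 + p_m*0.000000 + p_d*0.000000] = 0.000000
  V(2,+0) = exp(-r*dt) * [p_u*3.129982 + p_m*0.000000 + p_d*0.000000] = 0.489791
  V(2,+1) = exp(-r*dt) * [p_u*7.486712 + p_m*3.129982 + p_d*0.000000] = 3.223030
  V(2,+2) = exp(-r*dt) * [p_u*13.309166 + p_m*7.486712 + p_d*3.129982] = 7.525627
  V(1,-1) = exp(-r*dt) * [p_u*0.489791 + p_m*0.000000 + p_d*0.000000] = 0.076644
  V(1,+0) = exp(-r*dt) * [p_u*3.223030 + p_m*0.489791 + p_d*0.000000] = 0.825375
  V(1,+1) = exp(-r*dt) * [p_u*7.525627 + p_m*3.223030 + p_d*0.489791] = 3.373973
  V(0,+0) = exp(-r*dt) * [p_u*3.373973 + p_m*0.825375 + p_d*0.076644] = 1.082071


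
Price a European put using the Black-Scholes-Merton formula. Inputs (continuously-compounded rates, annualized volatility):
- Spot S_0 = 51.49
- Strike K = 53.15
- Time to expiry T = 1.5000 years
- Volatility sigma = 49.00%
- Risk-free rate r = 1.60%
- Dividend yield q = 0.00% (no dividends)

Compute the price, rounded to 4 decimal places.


Answer: Price = 12.3929

Derivation:
d1 = (ln(S/K) + (r - q + 0.5*sigma^2) * T) / (sigma * sqrt(T)) = 0.28718103
d2 = d1 - sigma * sqrt(T) = -0.31294396
exp(-rT) = 0.97628571; exp(-qT) = 1.00000000
P = K * exp(-rT) * N(-d2) - S_0 * exp(-qT) * N(-d1)
N(-d1) = 0.38698686; N(-d2) = 0.62283838
P = 53.1500 * 0.97628571 * 0.62283838 - 51.4900 * 1.00000000 * 0.38698686 = 12.3929


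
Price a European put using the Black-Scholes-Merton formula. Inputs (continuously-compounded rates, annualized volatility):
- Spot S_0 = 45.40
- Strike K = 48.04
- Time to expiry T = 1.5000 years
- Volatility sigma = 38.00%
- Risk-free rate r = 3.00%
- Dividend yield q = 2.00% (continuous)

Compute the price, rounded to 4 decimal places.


d1 = (ln(S/K) + (r - q + 0.5*sigma^2) * T) / (sigma * sqrt(T)) = 0.14348447
d2 = d1 - sigma * sqrt(T) = -0.32191859
exp(-rT) = 0.95599748; exp(-qT) = 0.97044553
P = K * exp(-rT) * N(-d2) - S_0 * exp(-qT) * N(-d1)
N(-d1) = 0.44295379; N(-d2) = 0.62624281
P = 48.0400 * 0.95599748 * 0.62624281 - 45.4000 * 0.97044553 * 0.44295379 = 9.2451

Answer: Price = 9.2451


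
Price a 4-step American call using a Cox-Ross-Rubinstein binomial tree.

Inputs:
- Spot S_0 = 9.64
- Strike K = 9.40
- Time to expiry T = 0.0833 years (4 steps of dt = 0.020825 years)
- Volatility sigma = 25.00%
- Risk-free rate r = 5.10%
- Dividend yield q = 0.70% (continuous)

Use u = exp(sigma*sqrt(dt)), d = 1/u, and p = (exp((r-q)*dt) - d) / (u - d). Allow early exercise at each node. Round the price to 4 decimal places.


dt = T/N = 0.020825
u = exp(sigma*sqrt(dt)) = 1.036736; d = 1/u = 0.964566
p = (exp((r-q)*dt) - d) / (u - d) = 0.503684
Discount per step: exp(-r*dt) = 0.998938
Stock lattice S(k, i) with i counting down-moves:
  k=0: S(0,0) = 9.6400
  k=1: S(1,0) = 9.9941; S(1,1) = 9.2984
  k=2: S(2,0) = 10.3613; S(2,1) = 9.6400; S(2,2) = 8.9689
  k=3: S(3,0) = 10.7419; S(3,1) = 9.9941; S(3,2) = 9.2984; S(3,3) = 8.6511
  k=4: S(4,0) = 11.1365; S(4,1) = 10.3613; S(4,2) = 9.6400; S(4,3) = 8.9689; S(4,4) = 8.3446
Terminal payoffs V(N, i) = max(S_T - K, 0):
  V(4,0) = 1.736520; V(4,1) = 0.961277; V(4,2) = 0.240000; V(4,3) = 0.000000; V(4,4) = 0.000000
Backward induction: V(k, i) = exp(-r*dt) * [p * V(k+1, i) + (1-p) * V(k+1, i+1)]; then take max(V_cont, immediate exercise) for American.
  V(3,0) = exp(-r*dt) * [p*1.736520 + (1-p)*0.961277] = 1.350319; exercise = 1.341907; V(3,0) = max -> 1.350319
  V(3,1) = exp(-r*dt) * [p*0.961277 + (1-p)*0.240000] = 0.602655; exercise = 0.594134; V(3,1) = max -> 0.602655
  V(3,2) = exp(-r*dt) * [p*0.240000 + (1-p)*0.000000] = 0.120756; exercise = 0.000000; V(3,2) = max -> 0.120756
  V(3,3) = exp(-r*dt) * [p*0.000000 + (1-p)*0.000000] = 0.000000; exercise = 0.000000; V(3,3) = max -> 0.000000
  V(2,0) = exp(-r*dt) * [p*1.350319 + (1-p)*0.602655] = 0.978202; exercise = 0.961277; V(2,0) = max -> 0.978202
  V(2,1) = exp(-r*dt) * [p*0.602655 + (1-p)*0.120756] = 0.363095; exercise = 0.240000; V(2,1) = max -> 0.363095
  V(2,2) = exp(-r*dt) * [p*0.120756 + (1-p)*0.000000] = 0.060758; exercise = 0.000000; V(2,2) = max -> 0.060758
  V(1,0) = exp(-r*dt) * [p*0.978202 + (1-p)*0.363095] = 0.672200; exercise = 0.594134; V(1,0) = max -> 0.672200
  V(1,1) = exp(-r*dt) * [p*0.363095 + (1-p)*0.060758] = 0.212814; exercise = 0.000000; V(1,1) = max -> 0.212814
  V(0,0) = exp(-r*dt) * [p*0.672200 + (1-p)*0.212814] = 0.443728; exercise = 0.240000; V(0,0) = max -> 0.443728

Answer: Price = V(0,0) = 0.4437


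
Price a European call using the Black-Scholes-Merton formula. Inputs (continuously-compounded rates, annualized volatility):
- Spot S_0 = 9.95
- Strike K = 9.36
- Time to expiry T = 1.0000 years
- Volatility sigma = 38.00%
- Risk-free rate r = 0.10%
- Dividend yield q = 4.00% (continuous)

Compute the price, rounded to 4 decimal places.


d1 = (ln(S/K) + (r - q + 0.5*sigma^2) * T) / (sigma * sqrt(T)) = 0.24822963
d2 = d1 - sigma * sqrt(T) = -0.13177037
exp(-rT) = 0.99900050; exp(-qT) = 0.96078944
C = S_0 * exp(-qT) * N(d1) - K * exp(-rT) * N(d2)
N(d1) = 0.59802163; N(d2) = 0.44758296
C = 9.9500 * 0.96078944 * 0.59802163 - 9.3600 * 0.99900050 * 0.44758296 = 1.5318

Answer: Price = 1.5318


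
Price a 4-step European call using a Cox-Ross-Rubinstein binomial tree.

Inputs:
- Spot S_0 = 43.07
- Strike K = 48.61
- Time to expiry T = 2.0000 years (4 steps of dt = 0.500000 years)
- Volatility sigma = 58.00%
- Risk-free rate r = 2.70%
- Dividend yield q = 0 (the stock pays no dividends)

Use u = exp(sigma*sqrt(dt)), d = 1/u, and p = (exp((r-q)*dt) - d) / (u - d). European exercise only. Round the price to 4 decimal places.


dt = T/N = 0.500000
u = exp(sigma*sqrt(dt)) = 1.507002; d = 1/u = 0.663569
p = (exp((r-q)*dt) - d) / (u - d) = 0.414997
Discount per step: exp(-r*dt) = 0.986591
Stock lattice S(k, i) with i counting down-moves:
  k=0: S(0,0) = 43.0700
  k=1: S(1,0) = 64.9066; S(1,1) = 28.5799
  k=2: S(2,0) = 97.8143; S(2,1) = 43.0700; S(2,2) = 18.9648
  k=3: S(3,0) = 147.4063; S(3,1) = 64.9066; S(3,2) = 28.5799; S(3,3) = 12.5844
  k=4: S(4,0) = 222.1415; S(4,1) = 97.8143; S(4,2) = 43.0700; S(4,3) = 18.9648; S(4,4) = 8.3506
Terminal payoffs V(N, i) = max(S_T - K, 0):
  V(4,0) = 173.531470; V(4,1) = 49.204279; V(4,2) = 0.000000; V(4,3) = 0.000000; V(4,4) = 0.000000
Backward induction: V(k, i) = exp(-r*dt) * [p * V(k+1, i) + (1-p) * V(k+1, i+1)].
  V(3,0) = exp(-r*dt) * [p*173.531470 + (1-p)*49.204279] = 99.448093
  V(3,1) = exp(-r*dt) * [p*49.204279 + (1-p)*0.000000] = 20.145837
  V(3,2) = exp(-r*dt) * [p*0.000000 + (1-p)*0.000000] = 0.000000
  V(3,3) = exp(-r*dt) * [p*0.000000 + (1-p)*0.000000] = 0.000000
  V(2,0) = exp(-r*dt) * [p*99.448093 + (1-p)*20.145837] = 52.344626
  V(2,1) = exp(-r*dt) * [p*20.145837 + (1-p)*0.000000] = 8.248363
  V(2,2) = exp(-r*dt) * [p*0.000000 + (1-p)*0.000000] = 0.000000
  V(1,0) = exp(-r*dt) * [p*52.344626 + (1-p)*8.248363] = 26.192207
  V(1,1) = exp(-r*dt) * [p*8.248363 + (1-p)*0.000000] = 3.377149
  V(0,0) = exp(-r*dt) * [p*26.192207 + (1-p)*3.377149] = 12.673093

Answer: Price = V(0,0) = 12.6731


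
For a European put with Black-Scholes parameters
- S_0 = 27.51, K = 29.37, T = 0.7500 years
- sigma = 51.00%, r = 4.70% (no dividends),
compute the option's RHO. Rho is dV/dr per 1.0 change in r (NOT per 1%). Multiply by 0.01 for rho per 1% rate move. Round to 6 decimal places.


Answer: Rho = -13.051512

Derivation:
d1 = 0.1525185747; d2 = -0.2891543812
phi(d1) = 0.3943290795; exp(-qT) = 1.0000000000; exp(-rT) = 0.9653640451
N(-d2) = 0.6137683801
Rho = -K*T*exp(-rT)*N(-d2) = -29.3700 * 0.7500 * 0.9653640451 * 0.6137683801 = -13.051512


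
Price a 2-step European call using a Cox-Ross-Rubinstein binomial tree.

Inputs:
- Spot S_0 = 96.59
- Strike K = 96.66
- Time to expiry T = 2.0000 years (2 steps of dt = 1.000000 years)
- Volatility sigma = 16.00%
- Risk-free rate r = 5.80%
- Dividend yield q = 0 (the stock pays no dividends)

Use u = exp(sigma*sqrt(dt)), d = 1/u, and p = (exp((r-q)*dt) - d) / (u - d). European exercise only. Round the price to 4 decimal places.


dt = T/N = 1.000000
u = exp(sigma*sqrt(dt)) = 1.173511; d = 1/u = 0.852144
p = (exp((r-q)*dt) - d) / (u - d) = 0.645901
Discount per step: exp(-r*dt) = 0.943650
Stock lattice S(k, i) with i counting down-moves:
  k=0: S(0,0) = 96.5900
  k=1: S(1,0) = 113.3494; S(1,1) = 82.3086
  k=2: S(2,0) = 133.0168; S(2,1) = 96.5900; S(2,2) = 70.1387
Terminal payoffs V(N, i) = max(S_T - K, 0):
  V(2,0) = 36.356771; V(2,1) = 0.000000; V(2,2) = 0.000000
Backward induction: V(k, i) = exp(-r*dt) * [p * V(k+1, i) + (1-p) * V(k+1, i+1)].
  V(1,0) = exp(-r*dt) * [p*36.356771 + (1-p)*0.000000] = 22.159601
  V(1,1) = exp(-r*dt) * [p*0.000000 + (1-p)*0.000000] = 0.000000
  V(0,0) = exp(-r*dt) * [p*22.159601 + (1-p)*0.000000] = 13.506368

Answer: Price = V(0,0) = 13.5064


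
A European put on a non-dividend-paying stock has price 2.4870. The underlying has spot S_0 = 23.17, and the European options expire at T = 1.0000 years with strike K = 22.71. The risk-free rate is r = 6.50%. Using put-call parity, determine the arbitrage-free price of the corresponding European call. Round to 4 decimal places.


Put-call parity: C - P = S_0 * exp(-qT) - K * exp(-rT).
S_0 * exp(-qT) = 23.1700 * 1.00000000 = 23.17000000
K * exp(-rT) = 22.7100 * 0.93706746 = 21.28080209
C = P + S*exp(-qT) - K*exp(-rT)
C = 2.4870 + 23.17000000 - 21.28080209 = 4.3762

Answer: Call price = 4.3762


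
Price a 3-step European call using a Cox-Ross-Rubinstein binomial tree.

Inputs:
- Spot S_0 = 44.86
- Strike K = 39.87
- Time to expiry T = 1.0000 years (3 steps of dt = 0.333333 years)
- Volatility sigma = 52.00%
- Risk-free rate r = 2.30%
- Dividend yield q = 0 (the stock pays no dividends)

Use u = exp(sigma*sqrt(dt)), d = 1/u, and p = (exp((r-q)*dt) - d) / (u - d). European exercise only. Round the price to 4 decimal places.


Answer: Price = V(0,0) = 12.3427

Derivation:
dt = T/N = 0.333333
u = exp(sigma*sqrt(dt)) = 1.350159; d = 1/u = 0.740654
p = (exp((r-q)*dt) - d) / (u - d) = 0.438130
Discount per step: exp(-r*dt) = 0.992363
Stock lattice S(k, i) with i counting down-moves:
  k=0: S(0,0) = 44.8600
  k=1: S(1,0) = 60.5681; S(1,1) = 33.2257
  k=2: S(2,0) = 81.7766; S(2,1) = 44.8600; S(2,2) = 24.6088
  k=3: S(3,0) = 110.4114; S(3,1) = 60.5681; S(3,2) = 33.2257; S(3,3) = 18.2266
Terminal payoffs V(N, i) = max(S_T - K, 0):
  V(3,0) = 70.541351; V(3,1) = 20.698119; V(3,2) = 0.000000; V(3,3) = 0.000000
Backward induction: V(k, i) = exp(-r*dt) * [p * V(k+1, i) + (1-p) * V(k+1, i+1)].
  V(2,0) = exp(-r*dt) * [p*70.541351 + (1-p)*20.698119] = 42.211074
  V(2,1) = exp(-r*dt) * [p*20.698119 + (1-p)*0.000000] = 8.999209
  V(2,2) = exp(-r*dt) * [p*0.000000 + (1-p)*0.000000] = 0.000000
  V(1,0) = exp(-r*dt) * [p*42.211074 + (1-p)*8.999209] = 23.370462
  V(1,1) = exp(-r*dt) * [p*8.999209 + (1-p)*0.000000] = 3.912711
  V(0,0) = exp(-r*dt) * [p*23.370462 + (1-p)*3.912711] = 12.342745


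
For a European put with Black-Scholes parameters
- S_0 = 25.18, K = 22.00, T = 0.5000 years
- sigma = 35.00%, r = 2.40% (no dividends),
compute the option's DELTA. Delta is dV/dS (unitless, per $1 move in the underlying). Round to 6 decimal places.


Answer: Delta = -0.236458

Derivation:
d1 = 0.7177439916; d2 = 0.4702566182
phi(d1) = 0.3083509330; exp(-qT) = 1.0000000000; exp(-rT) = 0.9880717129
N(-d1) = 0.2364575766
Delta = -exp(-qT) * N(-d1) = -1.0000000000 * 0.2364575766 = -0.236458


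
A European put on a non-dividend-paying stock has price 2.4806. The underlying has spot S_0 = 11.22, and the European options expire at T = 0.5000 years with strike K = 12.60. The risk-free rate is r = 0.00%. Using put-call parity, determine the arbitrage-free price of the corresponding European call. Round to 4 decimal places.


Answer: Call price = 1.1006

Derivation:
Put-call parity: C - P = S_0 * exp(-qT) - K * exp(-rT).
S_0 * exp(-qT) = 11.2200 * 1.00000000 = 11.22000000
K * exp(-rT) = 12.6000 * 1.00000000 = 12.60000000
C = P + S*exp(-qT) - K*exp(-rT)
C = 2.4806 + 11.22000000 - 12.60000000 = 1.1006


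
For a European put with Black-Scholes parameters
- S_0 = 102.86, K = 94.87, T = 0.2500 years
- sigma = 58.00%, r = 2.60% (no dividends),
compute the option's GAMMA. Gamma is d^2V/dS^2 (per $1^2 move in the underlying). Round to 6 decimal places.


d1 = 0.4462458860; d2 = 0.1562458860
phi(d1) = 0.3611339891; exp(-qT) = 1.0000000000; exp(-rT) = 0.9935210793
Gamma = exp(-qT) * phi(d1) / (S * sigma * sqrt(T)) = 1.0000000000 * 0.3611339891 / (102.8600 * 0.5800 * 0.5000000000) = 0.012107

Answer: Gamma = 0.012107


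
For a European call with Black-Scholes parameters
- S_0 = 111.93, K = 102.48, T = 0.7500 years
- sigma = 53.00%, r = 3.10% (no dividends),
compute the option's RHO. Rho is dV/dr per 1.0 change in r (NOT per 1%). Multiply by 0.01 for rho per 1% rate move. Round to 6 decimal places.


d1 = 0.4723237591; d2 = 0.0133302951
phi(d1) = 0.3568344251; exp(-qT) = 1.0000000000; exp(-rT) = 0.9770181987
N(d2) = 0.5053178608
Rho = K*T*exp(-rT)*N(d2) = 102.4800 * 0.7500 * 0.9770181987 * 0.5053178608 = 37.946147

Answer: Rho = 37.946147


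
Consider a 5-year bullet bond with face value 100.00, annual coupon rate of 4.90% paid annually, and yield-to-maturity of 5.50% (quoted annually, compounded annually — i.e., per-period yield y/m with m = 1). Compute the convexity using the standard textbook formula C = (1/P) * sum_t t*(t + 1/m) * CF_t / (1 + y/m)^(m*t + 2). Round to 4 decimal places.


Coupon per period c = face * coupon_rate / m = 4.900000
Periods per year m = 1; per-period yield y/m = 0.055000
Number of cashflows N = 5
Cashflows (t years, CF_t, discount factor 1/(1+y/m)^(m*t), PV):
  t = 1.0000: CF_t = 4.900000, DF = 0.947867, PV = 4.644550
  t = 2.0000: CF_t = 4.900000, DF = 0.898452, PV = 4.402417
  t = 3.0000: CF_t = 4.900000, DF = 0.851614, PV = 4.172907
  t = 4.0000: CF_t = 4.900000, DF = 0.807217, PV = 3.955362
  t = 5.0000: CF_t = 104.900000, DF = 0.765134, PV = 80.262594
Price P = sum_t PV_t = 97.437829
Convexity numerator sum_t t*(t + 1/m) * CF_t / (1+y/m)^(m*t + 2):
  t = 1.0000: term = 8.345814
  t = 2.0000: term = 23.732172
  t = 3.0000: term = 44.989900
  t = 4.0000: term = 71.074092
  t = 5.0000: term = 2163.363637
Convexity = (1/P) * sum = 2311.505614 / 97.437829 = 23.722877

Answer: Convexity = 23.7229


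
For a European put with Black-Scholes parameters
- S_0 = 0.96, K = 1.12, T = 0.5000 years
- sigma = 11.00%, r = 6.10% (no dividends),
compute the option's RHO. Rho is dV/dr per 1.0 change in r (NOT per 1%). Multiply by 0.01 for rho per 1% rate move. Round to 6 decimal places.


Answer: Rho = -0.515096

Derivation:
d1 = -1.5508224762; d2 = -1.6286042221
phi(d1) = 0.1198560656; exp(-qT) = 1.0000000000; exp(-rT) = 0.9699604321
N(-d2) = 0.9483015851
Rho = -K*T*exp(-rT)*N(-d2) = -1.1200 * 0.5000 * 0.9699604321 * 0.9483015851 = -0.515096


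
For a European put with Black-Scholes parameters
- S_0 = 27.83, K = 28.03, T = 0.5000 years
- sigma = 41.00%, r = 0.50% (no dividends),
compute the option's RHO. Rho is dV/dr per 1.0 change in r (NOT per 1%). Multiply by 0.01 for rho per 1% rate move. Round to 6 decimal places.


Answer: Rho = -7.884254

Derivation:
d1 = 0.1288804220; d2 = -0.1610333582
phi(d1) = 0.3956427526; exp(-qT) = 1.0000000000; exp(-rT) = 0.9975031224
N(-d2) = 0.5639664363
Rho = -K*T*exp(-rT)*N(-d2) = -28.0300 * 0.5000 * 0.9975031224 * 0.5639664363 = -7.884254


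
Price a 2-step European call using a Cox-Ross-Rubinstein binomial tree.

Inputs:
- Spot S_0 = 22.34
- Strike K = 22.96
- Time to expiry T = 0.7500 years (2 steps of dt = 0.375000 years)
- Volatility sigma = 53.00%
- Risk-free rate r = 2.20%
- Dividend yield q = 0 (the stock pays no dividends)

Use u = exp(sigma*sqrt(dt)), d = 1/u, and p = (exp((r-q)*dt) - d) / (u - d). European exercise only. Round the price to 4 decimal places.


Answer: Price = V(0,0) = 3.6356

Derivation:
dt = T/N = 0.375000
u = exp(sigma*sqrt(dt)) = 1.383418; d = 1/u = 0.722847
p = (exp((r-q)*dt) - d) / (u - d) = 0.432106
Discount per step: exp(-r*dt) = 0.991784
Stock lattice S(k, i) with i counting down-moves:
  k=0: S(0,0) = 22.3400
  k=1: S(1,0) = 30.9056; S(1,1) = 16.1484
  k=2: S(2,0) = 42.7553; S(2,1) = 22.3400; S(2,2) = 11.6728
Terminal payoffs V(N, i) = max(S_T - K, 0):
  V(2,0) = 19.795318; V(2,1) = 0.000000; V(2,2) = 0.000000
Backward induction: V(k, i) = exp(-r*dt) * [p * V(k+1, i) + (1-p) * V(k+1, i+1)].
  V(1,0) = exp(-r*dt) * [p*19.795318 + (1-p)*0.000000] = 8.483405
  V(1,1) = exp(-r*dt) * [p*0.000000 + (1-p)*0.000000] = 0.000000
  V(0,0) = exp(-r*dt) * [p*8.483405 + (1-p)*0.000000] = 3.635615


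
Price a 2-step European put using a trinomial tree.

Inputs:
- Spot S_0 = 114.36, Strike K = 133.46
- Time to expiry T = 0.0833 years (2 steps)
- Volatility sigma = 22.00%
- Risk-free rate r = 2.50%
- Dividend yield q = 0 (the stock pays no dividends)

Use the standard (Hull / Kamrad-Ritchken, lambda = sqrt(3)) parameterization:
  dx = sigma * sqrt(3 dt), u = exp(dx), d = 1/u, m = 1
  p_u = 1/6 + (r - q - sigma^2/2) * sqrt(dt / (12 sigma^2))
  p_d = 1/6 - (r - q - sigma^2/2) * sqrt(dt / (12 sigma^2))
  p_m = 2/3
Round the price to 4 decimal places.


Answer: Price = V(0,0) = 18.8264

Derivation:
dt = T/N = 0.041650; dx = sigma*sqrt(3*dt) = 0.077766
u = exp(dx) = 1.080870; d = 1/u = 0.925181
p_u = 0.166881, p_m = 0.666667, p_d = 0.166452
Discount per step: exp(-r*dt) = 0.998959
Stock lattice S(k, j) with j the centered position index:
  k=0: S(0,+0) = 114.3600
  k=1: S(1,-1) = 105.8037; S(1,+0) = 114.3600; S(1,+1) = 123.6083
  k=2: S(2,-2) = 97.8875; S(2,-1) = 105.8037; S(2,+0) = 114.3600; S(2,+1) = 123.6083; S(2,+2) = 133.6045
Terminal payoffs V(N, j) = max(K - S_T, 0):
  V(2,-2) = 35.572487; V(2,-1) = 27.656333; V(2,+0) = 19.100000; V(2,+1) = 9.851717; V(2,+2) = 0.000000
Backward induction: V(k, j) = exp(-r*dt) * [p_u * V(k+1, j+1) + p_m * V(k+1, j) + p_d * V(k+1, j-1)]
  V(1,-1) = exp(-r*dt) * [p_u*19.100000 + p_m*27.656333 + p_d*35.572487] = 27.517440
  V(1,+0) = exp(-r*dt) * [p_u*9.851717 + p_m*19.100000 + p_d*27.656333] = 18.961107
  V(1,+1) = exp(-r*dt) * [p_u*0.000000 + p_m*9.851717 + p_d*19.100000] = 9.736909
  V(0,+0) = exp(-r*dt) * [p_u*9.736909 + p_m*18.961107 + p_d*27.517440] = 18.826374


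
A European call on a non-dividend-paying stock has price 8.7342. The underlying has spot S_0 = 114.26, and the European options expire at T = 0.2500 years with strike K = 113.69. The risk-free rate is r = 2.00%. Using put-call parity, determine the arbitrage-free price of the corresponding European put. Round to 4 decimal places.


Put-call parity: C - P = S_0 * exp(-qT) - K * exp(-rT).
S_0 * exp(-qT) = 114.2600 * 1.00000000 = 114.26000000
K * exp(-rT) = 113.6900 * 0.99501248 = 113.12296876
P = C - S*exp(-qT) + K*exp(-rT)
P = 8.7342 - 114.26000000 + 113.12296876 = 7.5972

Answer: Put price = 7.5972


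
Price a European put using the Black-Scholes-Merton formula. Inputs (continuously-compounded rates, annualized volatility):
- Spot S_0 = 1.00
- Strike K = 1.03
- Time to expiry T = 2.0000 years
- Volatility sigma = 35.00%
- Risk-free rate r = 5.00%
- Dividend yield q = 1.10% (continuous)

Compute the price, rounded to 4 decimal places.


d1 = (ln(S/K) + (r - q + 0.5*sigma^2) * T) / (sigma * sqrt(T)) = 0.34535337
d2 = d1 - sigma * sqrt(T) = -0.14962138
exp(-rT) = 0.90483742; exp(-qT) = 0.97824024
P = K * exp(-rT) * N(-d2) - S_0 * exp(-qT) * N(-d1)
N(-d1) = 0.36491436; N(-d2) = 0.55946833
P = 1.0300 * 0.90483742 * 0.55946833 - 1.0000 * 0.97824024 * 0.36491436 = 0.1644

Answer: Price = 0.1644


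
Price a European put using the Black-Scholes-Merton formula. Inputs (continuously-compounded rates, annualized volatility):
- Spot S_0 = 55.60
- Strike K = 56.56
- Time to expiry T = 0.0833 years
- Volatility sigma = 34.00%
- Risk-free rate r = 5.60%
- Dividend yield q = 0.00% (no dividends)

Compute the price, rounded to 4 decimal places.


d1 = (ln(S/K) + (r - q + 0.5*sigma^2) * T) / (sigma * sqrt(T)) = -0.07784864
d2 = d1 - sigma * sqrt(T) = -0.17597855
exp(-rT) = 0.99534606; exp(-qT) = 1.00000000
P = K * exp(-rT) * N(-d2) - S_0 * exp(-qT) * N(-d1)
N(-d1) = 0.53102577; N(-d2) = 0.56984460
P = 56.5600 * 0.99534606 * 0.56984460 - 55.6000 * 1.00000000 * 0.53102577 = 2.5554

Answer: Price = 2.5554


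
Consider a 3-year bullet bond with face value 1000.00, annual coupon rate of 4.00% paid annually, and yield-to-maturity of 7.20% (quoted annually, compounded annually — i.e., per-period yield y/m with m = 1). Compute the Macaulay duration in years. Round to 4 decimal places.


Coupon per period c = face * coupon_rate / m = 40.000000
Periods per year m = 1; per-period yield y/m = 0.072000
Number of cashflows N = 3
Cashflows (t years, CF_t, discount factor 1/(1+y/m)^(m*t), PV):
  t = 1.0000: CF_t = 40.000000, DF = 0.932836, PV = 37.313433
  t = 2.0000: CF_t = 40.000000, DF = 0.870183, PV = 34.807307
  t = 3.0000: CF_t = 1040.000000, DF = 0.811738, PV = 844.207067
Price P = sum_t PV_t = 916.327806
Macaulay numerator sum_t t * PV_t:
  t * PV_t at t = 1.0000: 37.313433
  t * PV_t at t = 2.0000: 69.614613
  t * PV_t at t = 3.0000: 2532.621200
Macaulay duration D = (sum_t t * PV_t) / P = 2639.549246 / 916.327806 = 2.880573

Answer: Macaulay duration = 2.8806 years


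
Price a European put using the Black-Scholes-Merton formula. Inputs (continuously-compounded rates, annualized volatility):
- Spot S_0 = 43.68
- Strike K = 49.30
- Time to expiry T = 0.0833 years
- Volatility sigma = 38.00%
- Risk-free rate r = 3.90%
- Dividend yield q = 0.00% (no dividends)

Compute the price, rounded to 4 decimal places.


Answer: Price = 5.8267

Derivation:
d1 = (ln(S/K) + (r - q + 0.5*sigma^2) * T) / (sigma * sqrt(T)) = -1.01911272
d2 = d1 - sigma * sqrt(T) = -1.12878733
exp(-rT) = 0.99675657; exp(-qT) = 1.00000000
P = K * exp(-rT) * N(-d2) - S_0 * exp(-qT) * N(-d1)
N(-d1) = 0.84592527; N(-d2) = 0.87050622
P = 49.3000 * 0.99675657 * 0.87050622 - 43.6800 * 1.00000000 * 0.84592527 = 5.8267


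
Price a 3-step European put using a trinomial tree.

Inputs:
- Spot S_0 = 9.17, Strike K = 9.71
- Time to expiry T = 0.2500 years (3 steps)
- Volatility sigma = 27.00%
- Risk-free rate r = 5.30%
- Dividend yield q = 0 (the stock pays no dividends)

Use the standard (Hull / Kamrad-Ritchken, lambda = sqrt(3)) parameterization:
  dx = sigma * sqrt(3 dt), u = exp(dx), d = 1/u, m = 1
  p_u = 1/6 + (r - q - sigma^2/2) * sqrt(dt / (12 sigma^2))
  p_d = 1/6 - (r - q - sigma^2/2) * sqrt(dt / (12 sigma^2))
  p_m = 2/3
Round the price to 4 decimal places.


dt = T/N = 0.083333; dx = sigma*sqrt(3*dt) = 0.135000
u = exp(dx) = 1.144537; d = 1/u = 0.873716
p_u = 0.171775, p_m = 0.666667, p_d = 0.161559
Discount per step: exp(-r*dt) = 0.995593
Stock lattice S(k, j) with j the centered position index:
  k=0: S(0,+0) = 9.1700
  k=1: S(1,-1) = 8.0120; S(1,+0) = 9.1700; S(1,+1) = 10.4954
  k=2: S(2,-2) = 7.0002; S(2,-1) = 8.0120; S(2,+0) = 9.1700; S(2,+1) = 10.4954; S(2,+2) = 12.0124
  k=3: S(3,-3) = 6.1162; S(3,-2) = 7.0002; S(3,-1) = 8.0120; S(3,+0) = 9.1700; S(3,+1) = 10.4954; S(3,+2) = 12.0124; S(3,+3) = 13.7486
Terminal payoffs V(N, j) = max(K - S_T, 0):
  V(3,-3) = 3.593823; V(3,-2) = 2.709810; V(3,-1) = 1.698025; V(3,+0) = 0.540000; V(3,+1) = 0.000000; V(3,+2) = 0.000000; V(3,+3) = 0.000000
Backward induction: V(k, j) = exp(-r*dt) * [p_u * V(k+1, j+1) + p_m * V(k+1, j) + p_d * V(k+1, j-1)]
  V(2,-2) = exp(-r*dt) * [p_u*1.698025 + p_m*2.709810 + p_d*3.593823] = 2.667025
  V(2,-1) = exp(-r*dt) * [p_u*0.540000 + p_m*1.698025 + p_d*2.709810] = 1.655241
  V(2,+0) = exp(-r*dt) * [p_u*0.000000 + p_m*0.540000 + p_d*1.698025] = 0.631535
  V(2,+1) = exp(-r*dt) * [p_u*0.000000 + p_m*0.000000 + p_d*0.540000] = 0.086857
  V(2,+2) = exp(-r*dt) * [p_u*0.000000 + p_m*0.000000 + p_d*0.000000] = 0.000000
  V(1,-1) = exp(-r*dt) * [p_u*0.631535 + p_m*1.655241 + p_d*2.667025] = 1.635617
  V(1,+0) = exp(-r*dt) * [p_u*0.086857 + p_m*0.631535 + p_d*1.655241] = 0.700262
  V(1,+1) = exp(-r*dt) * [p_u*0.000000 + p_m*0.086857 + p_d*0.631535] = 0.159230
  V(0,+0) = exp(-r*dt) * [p_u*0.159230 + p_m*0.700262 + p_d*1.635617] = 0.755099

Answer: Price = V(0,0) = 0.7551


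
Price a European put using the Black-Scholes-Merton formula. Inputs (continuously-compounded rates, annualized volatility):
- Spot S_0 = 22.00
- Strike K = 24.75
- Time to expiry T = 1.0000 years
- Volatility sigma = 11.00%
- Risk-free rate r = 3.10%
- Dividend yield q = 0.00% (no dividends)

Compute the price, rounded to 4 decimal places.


Answer: Price = 2.3040

Derivation:
d1 = (ln(S/K) + (r - q + 0.5*sigma^2) * T) / (sigma * sqrt(T)) = -0.73393669
d2 = d1 - sigma * sqrt(T) = -0.84393669
exp(-rT) = 0.96947557; exp(-qT) = 1.00000000
P = K * exp(-rT) * N(-d2) - S_0 * exp(-qT) * N(-d1)
N(-d1) = 0.76850634; N(-d2) = 0.80064761
P = 24.7500 * 0.96947557 * 0.80064761 - 22.0000 * 1.00000000 * 0.76850634 = 2.3040


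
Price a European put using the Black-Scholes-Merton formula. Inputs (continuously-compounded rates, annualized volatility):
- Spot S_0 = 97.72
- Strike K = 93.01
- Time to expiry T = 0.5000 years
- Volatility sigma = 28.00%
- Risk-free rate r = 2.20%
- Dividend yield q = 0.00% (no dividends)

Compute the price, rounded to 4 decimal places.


d1 = (ln(S/K) + (r - q + 0.5*sigma^2) * T) / (sigma * sqrt(T)) = 0.40405714
d2 = d1 - sigma * sqrt(T) = 0.20606724
exp(-rT) = 0.98906028; exp(-qT) = 1.00000000
P = K * exp(-rT) * N(-d2) - S_0 * exp(-qT) * N(-d1)
N(-d1) = 0.34308535; N(-d2) = 0.41836919
P = 93.0100 * 0.98906028 * 0.41836919 - 97.7200 * 1.00000000 * 0.34308535 = 4.9605

Answer: Price = 4.9605
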